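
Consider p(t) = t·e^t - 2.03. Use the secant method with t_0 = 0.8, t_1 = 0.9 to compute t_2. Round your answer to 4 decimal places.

0.8576

p(0.8) = -0.249567, p(0.9) = 0.183643
t_2 = 0.900000 − 0.183643·(0.900000 − 0.800000) / (0.183643 − (-0.249567)) = 0.900000 − (0.018364)/(0.433210) = 0.857609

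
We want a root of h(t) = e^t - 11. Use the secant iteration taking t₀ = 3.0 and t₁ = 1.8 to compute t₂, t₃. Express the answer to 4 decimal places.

2.2232, 2.4573

h(3.0) = 9.085537, h(1.8) = -4.950353
t₂ = 1.800000 − (-4.950353)·(1.800000 − 3.000000) / (-4.950353 − 9.085537) = 1.800000 − (5.940423)/(-14.035889) = 2.223231
h(2.223231) = -1.762872
t₃ = 2.223231 − (-1.762872)·(2.223231 − 1.800000) / (-1.762872 − (-4.950353)) = 2.223231 − (-0.746102)/(3.187480) = 2.457304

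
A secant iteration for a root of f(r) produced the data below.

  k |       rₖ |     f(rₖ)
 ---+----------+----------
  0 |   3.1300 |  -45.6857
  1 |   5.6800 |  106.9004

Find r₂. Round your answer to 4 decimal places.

3.8935

r₂ = 5.6800 − 106.9004·(5.6800 − 3.1300) / (106.9004 − (-45.6857))
   = 5.6800 − (272.596020)/(152.586100) = 3.893494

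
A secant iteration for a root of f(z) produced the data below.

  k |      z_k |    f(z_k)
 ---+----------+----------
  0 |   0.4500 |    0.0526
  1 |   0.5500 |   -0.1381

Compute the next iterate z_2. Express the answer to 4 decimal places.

z_2 = 0.5500 − (-0.1381)·(0.5500 − 0.4500) / (-0.1381 − 0.0526)
   = 0.5500 − (-0.013810)/(-0.190700) = 0.477583

0.4776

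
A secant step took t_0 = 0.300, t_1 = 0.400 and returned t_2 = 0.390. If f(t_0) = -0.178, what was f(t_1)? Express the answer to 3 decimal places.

0.020

The secant line through (0.300, -0.178) and (0.400, f(t_1)) crosses zero at t_2 = 0.390.
So (0.300, -0.178), (0.400, f(t_1)), (0.390, 0) are collinear:
f(t_1) = -0.178 · (0.400 − 0.390) / (0.300 − 0.390) = -0.178 · (0.01000)/(-0.09000) = 0.01978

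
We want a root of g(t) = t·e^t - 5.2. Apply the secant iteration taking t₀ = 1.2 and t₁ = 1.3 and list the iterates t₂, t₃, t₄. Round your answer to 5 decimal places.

g(1.2) = -1.2158597, g(1.3) = -0.4299143
t₂ = 1.3000000 − (-0.4299143)·(1.3000000 − 1.2000000) / (-0.4299143 − (-1.2158597)) = 1.3000000 − (-0.0429914)/(0.7859454) = 1.3547003
g(1.3547003) = 0.0502753
t₃ = 1.3547003 − 0.0502753·(1.3547003 − 1.3000000) / (0.0502753 − (-0.4299143)) = 1.3547003 − (0.0027501)/(0.4801897) = 1.3489732
g(1.3489732) = -0.0017764
t₄ = 1.3489732 − (-0.0017764)·(1.3489732 − 1.3547003) / (-0.0017764 − 0.0502753) = 1.3489732 − (0.0000102)/(-0.0520517) = 1.3491687

1.35470, 1.34897, 1.34917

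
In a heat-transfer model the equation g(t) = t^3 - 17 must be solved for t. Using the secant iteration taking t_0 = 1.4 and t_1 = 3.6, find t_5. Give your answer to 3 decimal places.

g(1.4) = -14.25600, g(3.6) = 29.65600
t_2 = 3.60000 − 29.65600·(3.60000 − 1.40000) / (29.65600 − (-14.25600)) = 3.60000 − (65.24320)/(43.91200) = 2.11423
g(2.11423) = -7.54948
t_3 = 2.11423 − (-7.54948)·(2.11423 − 3.60000) / (-7.54948 − 29.65600) = 2.11423 − (11.21680)/(-37.20548) = 2.41571
g(2.41571) = -2.90273
t_4 = 2.41571 − (-2.90273)·(2.41571 − 2.11423) / (-2.90273 − (-7.54948)) = 2.41571 − (-0.87512)/(4.64675) = 2.60404
g(2.60404) = 0.65809
t_5 = 2.60404 − 0.65809·(2.60404 − 2.41571) / (0.65809 − (-2.90273)) = 2.60404 − (0.12394)/(3.56082) = 2.56924

2.569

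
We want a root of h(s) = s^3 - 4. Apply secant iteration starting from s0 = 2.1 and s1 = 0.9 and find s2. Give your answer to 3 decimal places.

h(2.1) = 5.26100, h(0.9) = -3.27100
s2 = 0.90000 − (-3.27100)·(0.90000 − 2.10000) / (-3.27100 − 5.26100) = 0.90000 − (3.92520)/(-8.53200) = 1.36006

1.360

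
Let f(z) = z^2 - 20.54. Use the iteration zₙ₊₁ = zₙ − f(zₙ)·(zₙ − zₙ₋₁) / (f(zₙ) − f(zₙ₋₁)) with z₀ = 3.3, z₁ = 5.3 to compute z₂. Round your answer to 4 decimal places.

f(3.3) = -9.650000, f(5.3) = 7.550000
z₂ = 5.300000 − 7.550000·(5.300000 − 3.300000) / (7.550000 − (-9.650000)) = 5.300000 − (15.100000)/(17.200000) = 4.422093

4.4221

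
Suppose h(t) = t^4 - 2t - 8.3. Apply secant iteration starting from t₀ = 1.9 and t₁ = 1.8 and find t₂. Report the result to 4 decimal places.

1.8601

h(1.9) = 0.932100, h(1.8) = -1.402400
t₂ = 1.800000 − (-1.402400)·(1.800000 − 1.900000) / (-1.402400 − 0.932100) = 1.800000 − (0.140240)/(-2.334500) = 1.860073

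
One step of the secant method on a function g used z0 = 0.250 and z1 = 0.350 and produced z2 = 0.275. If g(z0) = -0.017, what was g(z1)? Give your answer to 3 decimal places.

The secant line through (0.250, -0.017) and (0.350, g(z1)) crosses zero at z2 = 0.275.
So (0.250, -0.017), (0.350, g(z1)), (0.275, 0) are collinear:
g(z1) = -0.017 · (0.350 − 0.275) / (0.250 − 0.275) = -0.017 · (0.07500)/(-0.02500) = 0.05100

0.051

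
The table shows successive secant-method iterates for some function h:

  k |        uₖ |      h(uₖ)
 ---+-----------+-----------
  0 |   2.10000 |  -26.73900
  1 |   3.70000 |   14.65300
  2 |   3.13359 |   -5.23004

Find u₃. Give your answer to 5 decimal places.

3.28258

u₃ = 3.13359 − (-5.23004)·(3.13359 − 3.70000) / (-5.23004 − 14.65300)
   = 3.13359 − (2.9623470)/(-19.8830400) = 3.2825786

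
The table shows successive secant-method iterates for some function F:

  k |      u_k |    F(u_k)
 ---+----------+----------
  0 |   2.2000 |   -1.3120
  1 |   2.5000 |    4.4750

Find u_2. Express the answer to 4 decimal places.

2.2680

u_2 = 2.5000 − 4.4750·(2.5000 − 2.2000) / (4.4750 − (-1.3120))
   = 2.5000 − (1.342500)/(5.787000) = 2.268015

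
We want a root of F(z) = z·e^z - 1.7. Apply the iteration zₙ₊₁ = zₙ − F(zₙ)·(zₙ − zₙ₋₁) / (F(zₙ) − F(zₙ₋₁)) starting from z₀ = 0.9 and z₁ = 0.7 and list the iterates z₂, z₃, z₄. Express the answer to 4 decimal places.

F(0.9) = 0.513643, F(0.7) = -0.290373
z₂ = 0.700000 − (-0.290373)·(0.700000 − 0.900000) / (-0.290373 − 0.513643) = 0.700000 − (0.058075)/(-0.804016) = 0.772231
F(0.772231) = -0.028438
z₃ = 0.772231 − (-0.028438)·(0.772231 − 0.700000) / (-0.028438 − (-0.290373)) = 0.772231 − (-0.002054)/(0.261935) = 0.780073
F(0.780073) = 0.001830
z₄ = 0.780073 − 0.001830·(0.780073 − 0.772231) / (0.001830 − (-0.028438)) = 0.780073 − (0.000014)/(0.030268) = 0.779598

0.7722, 0.7801, 0.7796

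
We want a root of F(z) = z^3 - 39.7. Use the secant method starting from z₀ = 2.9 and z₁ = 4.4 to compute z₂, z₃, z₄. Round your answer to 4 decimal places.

3.2778, 3.3785, 3.4127

F(2.9) = -15.311000, F(4.4) = 45.484000
z₂ = 4.400000 − 45.484000·(4.400000 − 2.900000) / (45.484000 − (-15.311000)) = 4.400000 − (68.226000)/(60.795000) = 3.277770
F(3.277770) = -4.484387
z₃ = 3.277770 − (-4.484387)·(3.277770 − 4.400000) / (-4.484387 − 45.484000) = 3.277770 − (5.032516)/(-49.968387) = 3.378484
F(3.378484) = -1.137478
z₄ = 3.378484 − (-1.137478)·(3.378484 − 3.277770) / (-1.137478 − (-4.484387)) = 3.378484 − (-0.114560)/(3.346909) = 3.412712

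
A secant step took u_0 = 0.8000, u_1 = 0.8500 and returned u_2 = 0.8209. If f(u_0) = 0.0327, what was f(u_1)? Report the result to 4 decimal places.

-0.0455

The secant line through (0.8000, 0.0327) and (0.8500, f(u_1)) crosses zero at u_2 = 0.8209.
So (0.8000, 0.0327), (0.8500, f(u_1)), (0.8209, 0) are collinear:
f(u_1) = 0.0327 · (0.8500 − 0.8209) / (0.8000 − 0.8209) = 0.0327 · (0.029100)/(-0.020900) = -0.045530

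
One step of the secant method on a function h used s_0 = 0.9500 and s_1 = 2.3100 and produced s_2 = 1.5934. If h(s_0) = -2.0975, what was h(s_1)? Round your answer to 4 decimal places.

2.3361

The secant line through (0.9500, -2.0975) and (2.3100, h(s_1)) crosses zero at s_2 = 1.5934.
So (0.9500, -2.0975), (2.3100, h(s_1)), (1.5934, 0) are collinear:
h(s_1) = -2.0975 · (2.3100 − 1.5934) / (0.9500 − 1.5934) = -2.0975 · (0.716600)/(-0.643400) = 2.336134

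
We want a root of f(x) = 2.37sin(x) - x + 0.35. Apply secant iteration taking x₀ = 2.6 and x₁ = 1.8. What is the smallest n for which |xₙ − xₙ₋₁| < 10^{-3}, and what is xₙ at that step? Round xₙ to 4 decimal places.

f(2.6) = -1.028262, f(1.8) = 0.858019
x₂ = 1.800000 − 0.858019·(-0.800000)/(1.886281) = 2.163899;  |Δ| = 0.363899
f(2.163899) = 0.151330
x₃ = 2.163899 − 0.151330·(0.363899)/(-0.706688) = 2.241824;  |Δ| = 0.077925
f(2.241824) = -0.035680
x₄ = 2.241824 − (-0.035680)·(0.077925)/(-0.187011) = 2.226956;  |Δ| = 0.014868
f(2.226956) = 0.000891
x₅ = 2.226956 − 0.000891·(-0.014868)/(0.036571) = 2.227319;  |Δ| = 0.000362
|x₅ − x₄| = 0.000362 < 10^{-3}

n = 5, xₙ = 2.2273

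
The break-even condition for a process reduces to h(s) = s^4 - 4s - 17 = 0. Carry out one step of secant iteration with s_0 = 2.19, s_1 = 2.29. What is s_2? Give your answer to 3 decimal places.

h(2.19) = -2.75742, h(2.29) = 1.34058
s_2 = 2.29000 − 1.34058·(2.29000 − 2.19000) / (1.34058 − (-2.75742)) = 2.29000 − (0.13406)/(4.09801) = 2.25729

2.257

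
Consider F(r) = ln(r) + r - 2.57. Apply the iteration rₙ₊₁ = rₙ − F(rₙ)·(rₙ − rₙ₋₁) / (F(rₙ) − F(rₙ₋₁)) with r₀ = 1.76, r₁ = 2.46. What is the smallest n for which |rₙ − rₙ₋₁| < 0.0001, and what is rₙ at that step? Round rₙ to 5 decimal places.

n = 5, rₙ = 1.91847

F(1.76) = -0.2446862, F(2.46) = 0.7901613
r₂ = 2.4600000 − 0.7901613·(0.7000000)/(1.0348475) = 1.9255126;  |Δ| = 0.5344874
F(1.9255126) = 0.0107049
r₃ = 1.9255126 − 0.0107049·(-0.5344874)/(-0.7794565) = 1.9181721;  |Δ| = 0.0073405
F(1.9181721) = -0.0004552
r₄ = 1.9181721 − (-0.0004552)·(-0.0073405)/(-0.0111600) = 1.9184715;  |Δ| = 0.0002994
F(1.9184715) = 0.0000003
r₅ = 1.9184715 − 0.0000003·(0.0002994)/(0.0004555) = 1.9184713;  |Δ| = 0.0000002
|r₅ − r₄| = 0.0000002 < 0.0001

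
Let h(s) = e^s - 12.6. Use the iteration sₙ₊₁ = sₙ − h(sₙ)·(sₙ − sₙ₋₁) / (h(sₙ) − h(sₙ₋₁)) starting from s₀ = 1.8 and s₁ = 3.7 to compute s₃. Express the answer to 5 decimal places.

h(1.8) = -6.5503525, h(3.7) = 27.8473044
s₂ = 3.7000000 − 27.8473044·(3.7000000 − 1.8000000) / (27.8473044 − (-6.5503525)) = 3.7000000 − (52.9098783)/(34.3976569) = 2.1618174
h(2.1618174) = -3.9130893
s₃ = 2.1618174 − (-3.9130893)·(2.1618174 − 3.7000000) / (-3.9130893 − 27.8473044) = 2.1618174 − (6.0190460)/(-31.7603937) = 2.3513316

2.35133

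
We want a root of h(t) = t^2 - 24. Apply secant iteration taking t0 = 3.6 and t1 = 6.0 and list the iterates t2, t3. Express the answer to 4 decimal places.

h(3.6) = -11.040000, h(6.0) = 12.000000
t2 = 6.000000 − 12.000000·(6.000000 − 3.600000) / (12.000000 − (-11.040000)) = 6.000000 − (28.800000)/(23.040000) = 4.750000
h(4.750000) = -1.437500
t3 = 4.750000 − (-1.437500)·(4.750000 − 6.000000) / (-1.437500 − 12.000000) = 4.750000 − (1.796875)/(-13.437500) = 4.883721

4.7500, 4.8837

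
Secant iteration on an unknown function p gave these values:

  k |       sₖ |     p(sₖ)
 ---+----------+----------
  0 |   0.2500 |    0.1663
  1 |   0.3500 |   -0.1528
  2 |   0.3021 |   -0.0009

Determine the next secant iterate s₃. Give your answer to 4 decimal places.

0.3018

s₃ = 0.3021 − (-0.0009)·(0.3021 − 0.3500) / (-0.0009 − (-0.1528))
   = 0.3021 − (0.000043)/(0.151900) = 0.301816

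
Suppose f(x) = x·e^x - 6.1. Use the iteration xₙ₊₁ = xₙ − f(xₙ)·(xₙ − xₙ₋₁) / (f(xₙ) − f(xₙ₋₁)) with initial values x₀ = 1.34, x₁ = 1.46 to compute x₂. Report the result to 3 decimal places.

1.441

f(1.34) = -0.98248, f(1.46) = 0.18670
x₂ = 1.46000 − 0.18670·(1.46000 − 1.34000) / (0.18670 − (-0.98248)) = 1.46000 − (0.02240)/(1.16918) = 1.44084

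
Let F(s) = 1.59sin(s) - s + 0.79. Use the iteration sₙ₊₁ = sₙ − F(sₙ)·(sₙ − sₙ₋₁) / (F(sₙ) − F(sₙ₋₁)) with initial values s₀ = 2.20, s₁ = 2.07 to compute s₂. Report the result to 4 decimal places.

2.1327

F(2.20) = -0.124491, F(2.07) = 0.115963
s₂ = 2.070000 − 0.115963·(2.070000 − 2.200000) / (0.115963 − (-0.124491)) = 2.070000 − (-0.015075)/(0.240454) = 2.132695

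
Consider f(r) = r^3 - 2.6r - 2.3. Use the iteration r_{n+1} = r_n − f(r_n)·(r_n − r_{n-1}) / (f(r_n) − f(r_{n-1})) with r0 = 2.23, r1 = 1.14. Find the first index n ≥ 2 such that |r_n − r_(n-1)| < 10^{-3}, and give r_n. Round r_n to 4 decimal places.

n = 7, r_n = 1.9449

f(2.23) = 2.991567, f(1.14) = -3.782456
r2 = 1.140000 − (-3.782456)·(-1.090000)/(-6.774023) = 1.748631;  |Δ| = 0.608631
f(1.748631) = -1.499637
r3 = 1.748631 − (-1.499637)·(0.608631)/(2.282819) = 2.148454;  |Δ| = 0.399823
f(2.148454) = 2.030970
r4 = 2.148454 − 2.030970·(0.399823)/(3.530607) = 1.918457;  |Δ| = 0.229997
f(1.918457) = -0.227152
r5 = 1.918457 − (-0.227152)·(-0.229997)/(-2.258123) = 1.941593;  |Δ| = 0.023136
f(1.941593) = -0.028757
r6 = 1.941593 − (-0.028757)·(0.023136)/(0.198396) = 1.944947;  |Δ| = 0.003353
f(1.944947) = 0.000516
r7 = 1.944947 − 0.000516·(0.003353)/(0.029272) = 1.944887;  |Δ| = 0.000059
|r7 − r6| = 0.000059 < 10^{-3}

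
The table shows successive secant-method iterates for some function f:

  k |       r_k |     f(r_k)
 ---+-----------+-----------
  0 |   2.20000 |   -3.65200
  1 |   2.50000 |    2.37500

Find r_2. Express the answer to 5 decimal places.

2.38178

r_2 = 2.50000 − 2.37500·(2.50000 − 2.20000) / (2.37500 − (-3.65200))
   = 2.50000 − (0.7125000)/(6.0270000) = 2.3817820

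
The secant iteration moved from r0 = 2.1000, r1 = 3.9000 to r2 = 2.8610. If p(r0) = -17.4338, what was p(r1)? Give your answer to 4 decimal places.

The secant line through (2.1000, -17.4338) and (3.9000, p(r1)) crosses zero at r2 = 2.8610.
So (2.1000, -17.4338), (3.9000, p(r1)), (2.8610, 0) are collinear:
p(r1) = -17.4338 · (3.9000 − 2.8610) / (2.1000 − 2.8610) = -17.4338 · (1.039000)/(-0.761000) = 23.802521

23.8025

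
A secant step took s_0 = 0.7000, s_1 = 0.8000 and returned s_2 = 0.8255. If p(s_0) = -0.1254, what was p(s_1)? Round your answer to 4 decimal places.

-0.0255

The secant line through (0.7000, -0.1254) and (0.8000, p(s_1)) crosses zero at s_2 = 0.8255.
So (0.7000, -0.1254), (0.8000, p(s_1)), (0.8255, 0) are collinear:
p(s_1) = -0.1254 · (0.8000 − 0.8255) / (0.7000 − 0.8255) = -0.1254 · (-0.025500)/(-0.125500) = -0.025480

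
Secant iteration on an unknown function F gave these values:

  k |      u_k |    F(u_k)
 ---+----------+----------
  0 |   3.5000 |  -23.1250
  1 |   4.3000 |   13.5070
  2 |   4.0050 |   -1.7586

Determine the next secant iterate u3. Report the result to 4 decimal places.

u3 = 4.0050 − (-1.7586)·(4.0050 − 4.3000) / (-1.7586 − 13.5070)
   = 4.0050 − (0.518787)/(-15.265600) = 4.038984

4.0390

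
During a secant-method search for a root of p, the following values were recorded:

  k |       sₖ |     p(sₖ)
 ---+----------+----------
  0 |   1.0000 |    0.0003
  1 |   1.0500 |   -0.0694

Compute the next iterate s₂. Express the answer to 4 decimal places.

1.0002

s₂ = 1.0500 − (-0.0694)·(1.0500 − 1.0000) / (-0.0694 − 0.0003)
   = 1.0500 − (-0.003470)/(-0.069700) = 1.000215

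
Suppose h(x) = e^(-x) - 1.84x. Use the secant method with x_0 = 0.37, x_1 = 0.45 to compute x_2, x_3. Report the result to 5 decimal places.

0.37397, 0.37393

h(0.37) = 0.0099343, h(0.45) = -0.1903718
x_2 = 0.4500000 − (-0.1903718)·(0.4500000 − 0.3700000) / (-0.1903718 − 0.0099343) = 0.4500000 − (-0.0152297)/(-0.2003062) = 0.3739677
h(0.3739677) = -0.0001013
x_3 = 0.3739677 − (-0.0001013)·(0.3739677 − 0.4500000) / (-0.0001013 − (-0.1903718)) = 0.3739677 − (0.0000077)/(0.1902705) = 0.3739272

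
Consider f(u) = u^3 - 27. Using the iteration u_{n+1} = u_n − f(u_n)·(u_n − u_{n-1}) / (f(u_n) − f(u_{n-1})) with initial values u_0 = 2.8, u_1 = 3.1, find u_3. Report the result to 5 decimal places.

f(2.8) = -5.0480000, f(3.1) = 2.7910000
u_2 = 3.1000000 − 2.7910000·(3.1000000 − 2.8000000) / (2.7910000 − (-5.0480000)) = 3.1000000 − (0.8373000)/(7.8390000) = 2.9931879
f(2.9931879) = -0.1835092
u_3 = 2.9931879 − (-0.1835092)·(2.9931879 − 3.1000000) / (-0.1835092 − 2.7910000) = 2.9931879 − (0.0196010)/(-2.9745092) = 2.9997776

2.99978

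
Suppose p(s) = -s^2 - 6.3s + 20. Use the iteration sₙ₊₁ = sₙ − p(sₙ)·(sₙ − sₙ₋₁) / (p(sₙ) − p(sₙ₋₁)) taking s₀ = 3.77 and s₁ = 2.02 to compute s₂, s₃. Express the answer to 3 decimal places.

p(3.77) = -17.96390, p(2.02) = 3.19360
s₂ = 2.02000 − 3.19360·(2.02000 − 3.77000) / (3.19360 − (-17.96390)) = 2.02000 − (-5.58880)/(21.15750) = 2.28415
p(2.28415) = 0.39249
s₃ = 2.28415 − 0.39249·(2.28415 − 2.02000) / (0.39249 − 3.19360) = 2.28415 − (0.10368)/(-2.80111) = 2.32117

2.284, 2.321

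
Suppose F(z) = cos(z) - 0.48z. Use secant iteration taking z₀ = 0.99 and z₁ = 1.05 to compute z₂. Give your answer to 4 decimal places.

1.0452

F(0.99) = 0.073490, F(1.05) = -0.006429
z₂ = 1.050000 − (-0.006429)·(1.050000 − 0.990000) / (-0.006429 − 0.073490) = 1.050000 − (-0.000386)/(-0.079919) = 1.045173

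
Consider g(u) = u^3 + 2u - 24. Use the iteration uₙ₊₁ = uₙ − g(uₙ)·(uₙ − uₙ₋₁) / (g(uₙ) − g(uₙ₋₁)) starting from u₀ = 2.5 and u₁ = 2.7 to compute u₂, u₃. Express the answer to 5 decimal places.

g(2.5) = -3.3750000, g(2.7) = 1.0830000
u₂ = 2.7000000 − 1.0830000·(2.7000000 − 2.5000000) / (1.0830000 − (-3.3750000)) = 2.7000000 − (0.2166000)/(4.4580000) = 2.6514132
g(2.6514132) = -0.0577604
u₃ = 2.6514132 − (-0.0577604)·(2.6514132 − 2.7000000) / (-0.0577604 − 1.0830000) = 2.6514132 − (0.0028064)/(-1.1407604) = 2.6538733

2.65141, 2.65387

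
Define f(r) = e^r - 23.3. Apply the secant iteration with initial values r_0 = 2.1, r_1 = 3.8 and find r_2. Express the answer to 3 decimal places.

2.804

f(2.1) = -15.13383, f(3.8) = 21.40118
r_2 = 3.80000 − 21.40118·(3.80000 − 2.10000) / (21.40118 − (-15.13383)) = 3.80000 − (36.38201)/(36.53501) = 2.80419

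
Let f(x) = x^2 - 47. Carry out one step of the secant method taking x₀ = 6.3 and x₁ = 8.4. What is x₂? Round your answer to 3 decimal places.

f(6.3) = -7.31000, f(8.4) = 23.56000
x₂ = 8.40000 − 23.56000·(8.40000 − 6.30000) / (23.56000 − (-7.31000)) = 8.40000 − (49.47600)/(30.87000) = 6.79728

6.797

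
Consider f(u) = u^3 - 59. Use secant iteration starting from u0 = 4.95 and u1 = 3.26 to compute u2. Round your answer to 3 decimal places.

3.735

f(4.95) = 62.28738, f(3.26) = -24.35402
u2 = 3.26000 − (-24.35402)·(3.26000 − 4.95000) / (-24.35402 − 62.28738) = 3.26000 − (41.15830)/(-86.64140) = 3.73504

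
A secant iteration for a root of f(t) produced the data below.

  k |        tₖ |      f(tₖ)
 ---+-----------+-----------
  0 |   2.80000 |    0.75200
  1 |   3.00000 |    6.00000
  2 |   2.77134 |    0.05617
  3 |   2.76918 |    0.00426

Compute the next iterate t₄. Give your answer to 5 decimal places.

2.76900

t₄ = 2.76918 − 0.00426·(2.76918 − 2.77134) / (0.00426 − 0.05617)
   = 2.76918 − (-0.0000092)/(-0.0519100) = 2.7690027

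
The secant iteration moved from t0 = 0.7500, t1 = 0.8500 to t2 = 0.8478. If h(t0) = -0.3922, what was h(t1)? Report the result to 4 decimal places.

0.0088

The secant line through (0.7500, -0.3922) and (0.8500, h(t1)) crosses zero at t2 = 0.8478.
So (0.7500, -0.3922), (0.8500, h(t1)), (0.8478, 0) are collinear:
h(t1) = -0.3922 · (0.8500 − 0.8478) / (0.7500 − 0.8478) = -0.3922 · (0.002200)/(-0.097800) = 0.008822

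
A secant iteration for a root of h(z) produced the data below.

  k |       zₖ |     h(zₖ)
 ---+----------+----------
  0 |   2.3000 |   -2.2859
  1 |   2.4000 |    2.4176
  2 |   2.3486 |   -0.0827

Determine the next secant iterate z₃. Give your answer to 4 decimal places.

2.3503

z₃ = 2.3486 − (-0.0827)·(2.3486 − 2.4000) / (-0.0827 − 2.4176)
   = 2.3486 − (0.004251)/(-2.500300) = 2.350300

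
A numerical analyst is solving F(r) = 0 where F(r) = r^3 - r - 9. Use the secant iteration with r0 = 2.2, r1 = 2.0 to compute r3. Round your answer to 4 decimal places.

F(2.2) = -0.552000, F(2.0) = -3.000000
r2 = 2.000000 − (-3.000000)·(2.000000 − 2.200000) / (-3.000000 − (-0.552000)) = 2.000000 − (0.600000)/(-2.448000) = 2.245098
F(2.245098) = 0.071241
r3 = 2.245098 − 0.071241·(2.245098 − 2.000000) / (0.071241 − (-3.000000)) = 2.245098 − (0.017461)/(3.071241) = 2.239413

2.2394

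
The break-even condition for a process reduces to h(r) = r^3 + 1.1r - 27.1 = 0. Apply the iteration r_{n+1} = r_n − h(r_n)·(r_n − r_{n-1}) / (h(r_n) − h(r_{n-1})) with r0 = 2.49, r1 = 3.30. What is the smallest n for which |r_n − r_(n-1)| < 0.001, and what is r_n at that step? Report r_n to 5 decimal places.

h(2.49) = -8.9227510, h(3.30) = 12.4670000
r2 = 3.3000000 − 12.4670000·(0.8100000)/(21.3897510) = 2.8278921;  |Δ| = 0.4721079
h(2.8278921) = -1.3747394
r3 = 2.8278921 − (-1.3747394)·(-0.4721079)/(-13.8417394) = 2.8747811;  |Δ| = 0.0468890
h(2.8747811) = -0.1794961
r4 = 2.8747811 − (-0.1794961)·(0.0468890)/(1.1952433) = 2.8818227;  |Δ| = 0.0070416
h(2.8818227) = 0.0032600
r5 = 2.8818227 − 0.0032600·(0.0070416)/(0.1827561) = 2.8816971;  |Δ| = 0.0001256
|r5 − r4| = 0.0001256 < 0.001

n = 5, r_n = 2.88170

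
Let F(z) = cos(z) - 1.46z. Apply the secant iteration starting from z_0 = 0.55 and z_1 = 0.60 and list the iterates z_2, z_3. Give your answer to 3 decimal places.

0.575, 0.575

F(0.55) = 0.04952, F(0.60) = -0.05066
z_2 = 0.60000 − (-0.05066)·(0.60000 − 0.55000) / (-0.05066 − 0.04952) = 0.60000 − (-0.00253)/(-0.10019) = 0.57472
F(0.57472) = 0.00026
z_3 = 0.57472 − 0.00026·(0.57472 − 0.60000) / (0.00026 − (-0.05066)) = 0.57472 − (-0.00001)/(0.05093) = 0.57485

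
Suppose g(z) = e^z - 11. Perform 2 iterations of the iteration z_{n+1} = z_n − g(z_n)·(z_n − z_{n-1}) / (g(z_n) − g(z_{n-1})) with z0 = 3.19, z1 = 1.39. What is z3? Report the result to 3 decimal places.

g(3.19) = 13.28843, g(1.39) = -6.98515
z2 = 1.39000 − (-6.98515)·(1.39000 − 3.19000) / (-6.98515 − 13.28843) = 1.39000 − (12.57327)/(-20.27358) = 2.01018
g(2.01018) = -3.53534
z3 = 2.01018 − (-3.53534)·(2.01018 − 1.39000) / (-3.53534 − (-6.98515)) = 2.01018 − (-2.19255)/(3.44981) = 2.64574

2.646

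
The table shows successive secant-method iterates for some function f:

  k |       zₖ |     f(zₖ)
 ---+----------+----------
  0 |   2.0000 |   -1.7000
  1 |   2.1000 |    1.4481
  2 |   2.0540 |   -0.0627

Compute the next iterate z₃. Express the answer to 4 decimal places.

z₃ = 2.0540 − (-0.0627)·(2.0540 − 2.1000) / (-0.0627 − 1.4481)
   = 2.0540 − (0.002884)/(-1.510800) = 2.055909

2.0559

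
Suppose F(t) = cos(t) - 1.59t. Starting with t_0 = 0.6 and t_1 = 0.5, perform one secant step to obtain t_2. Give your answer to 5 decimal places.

F(0.6) = -0.1286644, F(0.5) = 0.0825826
t_2 = 0.5000000 − 0.0825826·(0.5000000 − 0.6000000) / (0.0825826 − (-0.1286644)) = 0.5000000 − (-0.0082583)/(0.2112469) = 0.5390929

0.53909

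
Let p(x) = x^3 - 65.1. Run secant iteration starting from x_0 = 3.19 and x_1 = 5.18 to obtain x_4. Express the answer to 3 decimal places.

4.026

p(3.19) = -32.63824, p(5.18) = 73.89183
x_2 = 5.18000 − 73.89183·(5.18000 − 3.19000) / (73.89183 − (-32.63824)) = 5.18000 − (147.04475)/(106.53007) = 3.79969
p(3.79969) = -10.24152
x_3 = 3.79969 − (-10.24152)·(3.79969 − 5.18000) / (-10.24152 − 73.89183) = 3.79969 − (14.13649)/(-84.13335) = 3.96771
p(3.96771) = -2.63731
x_4 = 3.96771 − (-2.63731)·(3.96771 − 3.79969) / (-2.63731 − (-10.24152)) = 3.96771 − (-0.44313)/(7.60421) = 4.02599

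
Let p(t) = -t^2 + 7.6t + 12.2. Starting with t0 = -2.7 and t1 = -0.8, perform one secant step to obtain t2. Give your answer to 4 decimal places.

p(-2.7) = -15.610000, p(-0.8) = 5.480000
t2 = -0.800000 − 5.480000·(-0.800000 − (-2.700000)) / (5.480000 − (-15.610000)) = -0.800000 − (10.412000)/(21.090000) = -1.293694

-1.2937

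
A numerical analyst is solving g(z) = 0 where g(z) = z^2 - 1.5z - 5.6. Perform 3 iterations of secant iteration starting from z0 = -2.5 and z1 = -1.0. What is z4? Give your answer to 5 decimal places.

g(-2.5) = 4.4000000, g(-1.0) = -3.1000000
z2 = -1.0000000 − (-3.1000000)·(-1.0000000 − (-2.5000000)) / (-3.1000000 − 4.4000000) = -1.0000000 − (-4.6500000)/(-7.5000000) = -1.6200000
g(-1.6200000) = -0.5456000
z3 = -1.6200000 − (-0.5456000)·(-1.6200000 − (-1.0000000)) / (-0.5456000 − (-3.1000000)) = -1.6200000 − (0.3382720)/(2.5544000) = -1.7524272
g(-1.7524272) = 0.0996418
z4 = -1.7524272 − 0.0996418·(-1.7524272 − (-1.6200000)) / (0.0996418 − (-0.5456000)) = -1.7524272 − (-0.0131953)/(0.6452418) = -1.7319770

-1.73198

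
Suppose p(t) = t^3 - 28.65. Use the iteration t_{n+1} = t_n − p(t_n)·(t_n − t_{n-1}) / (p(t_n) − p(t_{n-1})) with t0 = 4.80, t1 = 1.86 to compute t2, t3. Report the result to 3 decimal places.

p(4.80) = 81.94200, p(1.86) = -22.21514
t2 = 1.86000 − (-22.21514)·(1.86000 − 4.80000) / (-22.21514 − 81.94200) = 1.86000 − (65.31252)/(-104.15714) = 2.48706
p(2.48706) = -13.26642
t3 = 2.48706 − (-13.26642)·(2.48706 − 1.86000) / (-13.26642 − (-22.21514)) = 2.48706 − (-8.31881)/(8.94873) = 3.41667

2.487, 3.417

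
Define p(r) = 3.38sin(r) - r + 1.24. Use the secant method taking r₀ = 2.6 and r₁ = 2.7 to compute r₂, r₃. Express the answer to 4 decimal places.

p(2.6) = 0.382395, p(2.7) = -0.015456
r₂ = 2.700000 − (-0.015456)·(2.700000 − 2.600000) / (-0.015456 − 0.382395) = 2.700000 − (-0.001546)/(-0.397851) = 2.696115
p(2.696115) = 0.000289
r₃ = 2.696115 − 0.000289·(2.696115 − 2.700000) / (0.000289 − (-0.015456)) = 2.696115 − (-0.000001)/(0.015745) = 2.696186

2.6961, 2.6962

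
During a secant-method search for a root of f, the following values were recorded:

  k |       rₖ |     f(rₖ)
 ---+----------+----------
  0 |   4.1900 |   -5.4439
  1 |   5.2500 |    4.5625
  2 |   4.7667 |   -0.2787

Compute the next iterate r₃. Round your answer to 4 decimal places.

r₃ = 4.7667 − (-0.2787)·(4.7667 − 5.2500) / (-0.2787 − 4.5625)
   = 4.7667 − (0.134696)/(-4.841200) = 4.794523

4.7945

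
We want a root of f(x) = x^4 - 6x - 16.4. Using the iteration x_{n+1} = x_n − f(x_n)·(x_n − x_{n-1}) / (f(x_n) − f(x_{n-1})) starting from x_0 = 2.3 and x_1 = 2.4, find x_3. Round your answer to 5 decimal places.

f(2.3) = -2.2159000, f(2.4) = 2.3776000
x_2 = 2.4000000 − 2.3776000·(2.4000000 − 2.3000000) / (2.3776000 − (-2.2159000)) = 2.4000000 − (0.2377600)/(4.5935000) = 2.3482399
f(2.3482399) = -0.0826998
x_3 = 2.3482399 − (-0.0826998)·(2.3482399 − 2.4000000) / (-0.0826998 − 2.3776000) = 2.3482399 − (0.0042805)/(-2.4602998) = 2.3499798

2.34998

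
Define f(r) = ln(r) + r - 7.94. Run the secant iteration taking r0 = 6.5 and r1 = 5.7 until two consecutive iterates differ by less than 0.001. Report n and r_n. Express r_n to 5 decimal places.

f(6.5) = 0.4318022, f(5.7) = -0.4995338
r2 = 5.7000000 − (-0.4995338)·(-0.8000000)/(-0.9313360) = 6.1290901;  |Δ| = 0.4290901
f(6.1290901) = 0.0021364
r3 = 6.1290901 − 0.0021364·(0.4290901)/(0.5016702) = 6.1272628;  |Δ| = 0.0018273
f(6.1272628) = 0.0000109
r4 = 6.1272628 − 0.0000109·(-0.0018273)/(-0.0021255) = 6.1272534;  |Δ| = 0.0000094
|r4 − r3| = 0.0000094 < 0.001

n = 4, r_n = 6.12725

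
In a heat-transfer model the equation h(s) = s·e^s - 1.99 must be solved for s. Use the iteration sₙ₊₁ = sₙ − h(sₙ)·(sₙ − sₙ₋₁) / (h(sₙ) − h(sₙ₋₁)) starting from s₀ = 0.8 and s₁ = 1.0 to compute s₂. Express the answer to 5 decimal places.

0.84469

h(0.8) = -0.2095673, h(1.0) = 0.7282818
s₂ = 1.0000000 − 0.7282818·(1.0000000 − 0.8000000) / (0.7282818 − (-0.2095673)) = 1.0000000 − (0.1456564)/(0.9378491) = 0.8446910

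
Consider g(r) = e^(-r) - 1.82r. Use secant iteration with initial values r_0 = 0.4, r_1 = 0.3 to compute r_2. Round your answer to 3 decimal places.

0.377

g(0.4) = -0.05768, g(0.3) = 0.19482
r_2 = 0.30000 − 0.19482·(0.30000 − 0.40000) / (0.19482 − (-0.05768)) = 0.30000 − (-0.01948)/(0.25250) = 0.37716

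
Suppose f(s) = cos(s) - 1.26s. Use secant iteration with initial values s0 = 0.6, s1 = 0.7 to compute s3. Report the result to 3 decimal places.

f(0.6) = 0.06934, f(0.7) = -0.11716
s2 = 0.70000 − (-0.11716)·(0.70000 − 0.60000) / (-0.11716 − 0.06934) = 0.70000 − (-0.01172)/(-0.18649) = 0.63718
f(0.63718) = 0.00093
s3 = 0.63718 − 0.00093·(0.63718 − 0.70000) / (0.00093 − (-0.11716)) = 0.63718 − (-0.00006)/(0.11809) = 0.63767

0.638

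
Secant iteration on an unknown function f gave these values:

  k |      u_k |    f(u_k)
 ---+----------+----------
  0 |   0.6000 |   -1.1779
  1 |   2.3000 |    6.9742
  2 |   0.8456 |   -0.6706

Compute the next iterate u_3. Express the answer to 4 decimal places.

0.9732

u_3 = 0.8456 − (-0.6706)·(0.8456 − 2.3000) / (-0.6706 − 6.9742)
   = 0.8456 − (0.975321)/(-7.644800) = 0.973180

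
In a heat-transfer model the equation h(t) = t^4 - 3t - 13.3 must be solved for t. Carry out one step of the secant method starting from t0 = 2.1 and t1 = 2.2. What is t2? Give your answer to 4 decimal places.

h(2.1) = -0.151900, h(2.2) = 3.525600
t2 = 2.200000 − 3.525600·(2.200000 − 2.100000) / (3.525600 − (-0.151900)) = 2.200000 − (0.352560)/(3.677500) = 2.104131

2.1041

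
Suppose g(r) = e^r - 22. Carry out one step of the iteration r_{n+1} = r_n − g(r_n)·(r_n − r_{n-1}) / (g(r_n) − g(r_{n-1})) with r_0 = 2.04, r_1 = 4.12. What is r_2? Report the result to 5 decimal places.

2.59252

g(2.04) = -14.3093908, g(4.12) = 39.5592423
r_2 = 4.1200000 − 39.5592423·(4.1200000 − 2.0400000) / (39.5592423 − (-14.3093908)) = 4.1200000 − (82.2832239)/(53.8686331) = 2.5925207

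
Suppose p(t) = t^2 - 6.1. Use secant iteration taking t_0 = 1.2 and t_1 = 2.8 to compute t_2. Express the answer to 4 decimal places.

p(1.2) = -4.660000, p(2.8) = 1.740000
t_2 = 2.800000 − 1.740000·(2.800000 − 1.200000) / (1.740000 − (-4.660000)) = 2.800000 − (2.784000)/(6.400000) = 2.365000

2.3650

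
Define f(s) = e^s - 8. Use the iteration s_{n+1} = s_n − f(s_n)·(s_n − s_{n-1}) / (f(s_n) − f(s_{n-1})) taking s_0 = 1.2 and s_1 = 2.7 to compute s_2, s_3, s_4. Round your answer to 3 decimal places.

1.807, 2.001, 2.091

f(1.2) = -4.67988, f(2.7) = 6.87973
s_2 = 2.70000 − 6.87973·(2.70000 − 1.20000) / (6.87973 − (-4.67988)) = 2.70000 − (10.31960)/(11.55961) = 1.80727
f(1.80727) = -1.90620
s_3 = 1.80727 − (-1.90620)·(1.80727 − 2.70000) / (-1.90620 − 6.87973) = 1.80727 − (1.70172)/(-8.78593) = 2.00096
f(2.00096) = -0.60386
s_4 = 2.00096 − (-0.60386)·(2.00096 − 1.80727) / (-0.60386 − (-1.90620)) = 2.00096 − (-0.11696)/(1.30234) = 2.09077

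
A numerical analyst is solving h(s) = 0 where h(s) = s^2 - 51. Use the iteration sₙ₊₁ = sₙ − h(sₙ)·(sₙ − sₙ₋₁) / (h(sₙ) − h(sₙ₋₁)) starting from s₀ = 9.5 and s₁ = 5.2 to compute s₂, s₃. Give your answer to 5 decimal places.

6.82993, 7.19170

h(9.5) = 39.2500000, h(5.2) = -23.9600000
s₂ = 5.2000000 − (-23.9600000)·(5.2000000 − 9.5000000) / (-23.9600000 − 39.2500000) = 5.2000000 − (103.0280000)/(-63.2100000) = 6.8299320
h(6.8299320) = -4.3520292
s₃ = 6.8299320 − (-4.3520292)·(6.8299320 − 5.2000000) / (-4.3520292 − (-23.9600000)) = 6.8299320 − (-7.0935116)/(19.6079708) = 7.1916987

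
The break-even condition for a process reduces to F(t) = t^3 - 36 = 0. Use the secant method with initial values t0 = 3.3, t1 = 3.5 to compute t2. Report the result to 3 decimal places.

3.302

F(3.3) = -0.06300, F(3.5) = 6.87500
t2 = 3.50000 − 6.87500·(3.50000 − 3.30000) / (6.87500 − (-0.06300)) = 3.50000 − (1.37500)/(6.93800) = 3.30182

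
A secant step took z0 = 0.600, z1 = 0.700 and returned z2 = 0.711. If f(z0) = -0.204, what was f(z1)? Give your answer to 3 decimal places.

The secant line through (0.600, -0.204) and (0.700, f(z1)) crosses zero at z2 = 0.711.
So (0.600, -0.204), (0.700, f(z1)), (0.711, 0) are collinear:
f(z1) = -0.204 · (0.700 − 0.711) / (0.600 − 0.711) = -0.204 · (-0.01100)/(-0.11100) = -0.02022

-0.020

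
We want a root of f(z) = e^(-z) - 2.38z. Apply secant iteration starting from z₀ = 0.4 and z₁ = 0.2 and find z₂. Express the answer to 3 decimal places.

f(0.4) = -0.28168, f(0.2) = 0.34273
z₂ = 0.20000 − 0.34273·(0.20000 − 0.40000) / (0.34273 − (-0.28168)) = 0.20000 − (-0.06855)/(0.62441) = 0.30978

0.310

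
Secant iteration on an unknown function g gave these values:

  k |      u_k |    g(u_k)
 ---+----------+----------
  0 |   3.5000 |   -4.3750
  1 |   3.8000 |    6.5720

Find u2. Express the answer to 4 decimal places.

u2 = 3.8000 − 6.5720·(3.8000 − 3.5000) / (6.5720 − (-4.3750))
   = 3.8000 − (1.971600)/(10.947000) = 3.619896

3.6199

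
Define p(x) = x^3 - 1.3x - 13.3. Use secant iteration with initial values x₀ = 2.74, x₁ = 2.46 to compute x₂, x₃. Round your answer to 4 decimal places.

2.5448, 2.5521

p(2.74) = 3.708824, p(2.46) = -1.611064
x₂ = 2.460000 − (-1.611064)·(2.460000 − 2.740000) / (-1.611064 − 3.708824) = 2.460000 − (0.451098)/(-5.319888) = 2.544795
p(2.544795) = -0.128195
x₃ = 2.544795 − (-0.128195)·(2.544795 − 2.460000) / (-0.128195 − (-1.611064)) = 2.544795 − (-0.010870)/(1.482869) = 2.552125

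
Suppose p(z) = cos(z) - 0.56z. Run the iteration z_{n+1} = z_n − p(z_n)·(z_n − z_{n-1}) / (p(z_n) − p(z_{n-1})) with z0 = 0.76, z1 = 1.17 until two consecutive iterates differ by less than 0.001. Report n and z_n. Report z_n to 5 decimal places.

n = 4, z_n = 0.98591

p(0.76) = 0.2992360, p(1.17) = -0.2650483
z2 = 1.1700000 − (-0.2650483)·(0.4100000)/(-0.5642843) = 0.9774201;  |Δ| = 0.1925799
p(0.9774201) = 0.0118080
z3 = 0.9774201 − 0.0118080·(-0.1925799)/(0.2768563) = 0.9856337;  |Δ| = 0.0082136
p(0.9856337) = 0.0003801
z4 = 0.9856337 − 0.0003801·(0.0082136)/(-0.0114279) = 0.9859069;  |Δ| = 0.0002732
|z4 − z3| = 0.0002732 < 0.001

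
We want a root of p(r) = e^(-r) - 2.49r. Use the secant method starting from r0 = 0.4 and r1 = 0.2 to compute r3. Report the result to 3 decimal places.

0.298

p(0.4) = -0.32568, p(0.2) = 0.32073
r2 = 0.20000 − 0.32073·(0.20000 − 0.40000) / (0.32073 − (-0.32568)) = 0.20000 − (-0.06415)/(0.64641) = 0.29923
p(0.29923) = -0.00371
r3 = 0.29923 − (-0.00371)·(0.29923 − 0.20000) / (-0.00371 − 0.32073) = 0.29923 − (-0.00037)/(-0.32444) = 0.29810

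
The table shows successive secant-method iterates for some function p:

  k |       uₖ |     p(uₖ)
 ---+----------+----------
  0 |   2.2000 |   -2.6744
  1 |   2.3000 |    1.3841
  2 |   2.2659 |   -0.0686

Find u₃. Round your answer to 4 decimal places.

2.2675

u₃ = 2.2659 − (-0.0686)·(2.2659 − 2.3000) / (-0.0686 − 1.3841)
   = 2.2659 − (0.002339)/(-1.452700) = 2.267510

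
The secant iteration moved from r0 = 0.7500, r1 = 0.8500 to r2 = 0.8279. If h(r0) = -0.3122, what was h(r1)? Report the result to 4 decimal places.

The secant line through (0.7500, -0.3122) and (0.8500, h(r1)) crosses zero at r2 = 0.8279.
So (0.7500, -0.3122), (0.8500, h(r1)), (0.8279, 0) are collinear:
h(r1) = -0.3122 · (0.8500 − 0.8279) / (0.7500 − 0.8279) = -0.3122 · (0.022100)/(-0.077900) = 0.088570

0.0886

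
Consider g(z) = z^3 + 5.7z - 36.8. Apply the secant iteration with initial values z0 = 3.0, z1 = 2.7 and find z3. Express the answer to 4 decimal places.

g(3.0) = 7.300000, g(2.7) = -1.727000
z2 = 2.700000 − (-1.727000)·(2.700000 − 3.000000) / (-1.727000 − 7.300000) = 2.700000 − (0.518100)/(-9.027000) = 2.757394
g(2.757394) = -0.117763
z3 = 2.757394 − (-0.117763)·(2.757394 − 2.700000) / (-0.117763 − (-1.727000)) = 2.757394 − (-0.006759)/(1.609237) = 2.761595

2.7616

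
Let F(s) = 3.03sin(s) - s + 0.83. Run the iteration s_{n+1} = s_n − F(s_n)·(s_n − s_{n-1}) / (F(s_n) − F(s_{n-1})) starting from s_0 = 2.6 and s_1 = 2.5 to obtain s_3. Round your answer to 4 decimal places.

2.5414

F(2.6) = -0.208031, F(2.5) = 0.143371
s_2 = 2.500000 − 0.143371·(2.500000 − 2.600000) / (0.143371 − (-0.208031)) = 2.500000 − (-0.014337)/(0.351401) = 2.540800
F(2.540800) = 0.002050
s_3 = 2.540800 − 0.002050·(2.540800 − 2.500000) / (0.002050 − 0.143371) = 2.540800 − (0.000084)/(-0.141321) = 2.541391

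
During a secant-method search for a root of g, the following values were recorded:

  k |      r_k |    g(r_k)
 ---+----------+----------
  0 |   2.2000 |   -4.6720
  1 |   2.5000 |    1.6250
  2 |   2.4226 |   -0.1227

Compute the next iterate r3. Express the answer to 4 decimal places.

r3 = 2.4226 − (-0.1227)·(2.4226 − 2.5000) / (-0.1227 − 1.6250)
   = 2.4226 − (0.009497)/(-1.747700) = 2.428034

2.4280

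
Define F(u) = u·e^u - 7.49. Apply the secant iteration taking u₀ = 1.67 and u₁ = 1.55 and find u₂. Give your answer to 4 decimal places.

F(1.67) = 1.381320, F(1.55) = -0.187221
u₂ = 1.550000 − (-0.187221)·(1.550000 − 1.670000) / (-0.187221 − 1.381320) = 1.550000 − (0.022467)/(-1.568541) = 1.564323

1.5643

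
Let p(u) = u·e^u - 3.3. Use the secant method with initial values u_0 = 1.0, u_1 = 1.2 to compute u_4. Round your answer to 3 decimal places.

p(1.0) = -0.58172, p(1.2) = 0.68414
u_2 = 1.20000 − 0.68414·(1.20000 − 1.00000) / (0.68414 − (-0.58172)) = 1.20000 − (0.13683)/(1.26586) = 1.09191
p(1.09191) = -0.04616
u_3 = 1.09191 − (-0.04616)·(1.09191 − 1.20000) / (-0.04616 − 0.68414) = 1.09191 − (0.00499)/(-0.73030) = 1.09874
p(1.09874) = -0.00335
u_4 = 1.09874 − (-0.00335)·(1.09874 − 1.09191) / (-0.00335 − (-0.04616)) = 1.09874 − (-0.00002)/(0.04280) = 1.09928

1.099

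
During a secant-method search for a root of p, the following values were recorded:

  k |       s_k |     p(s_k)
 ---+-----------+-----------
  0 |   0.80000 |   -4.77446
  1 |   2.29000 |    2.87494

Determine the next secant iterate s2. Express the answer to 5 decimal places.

1.73000

s2 = 2.29000 − 2.87494·(2.29000 − 0.80000) / (2.87494 − (-4.77446))
   = 2.29000 − (4.2836606)/(7.6494000) = 1.7300004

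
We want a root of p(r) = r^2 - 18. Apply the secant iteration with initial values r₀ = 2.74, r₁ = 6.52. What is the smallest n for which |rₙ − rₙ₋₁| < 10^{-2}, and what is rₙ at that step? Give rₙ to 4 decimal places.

n = 5, rₙ = 4.2426

p(2.74) = -10.492400, p(6.52) = 24.510400
r₂ = 6.520000 − 24.510400·(3.780000)/(35.002800) = 3.873089;  |Δ| = 2.646911
p(3.873089) = -2.999185
r₃ = 3.873089 − (-2.999185)·(-2.646911)/(-27.509585) = 4.161664;  |Δ| = 0.288575
p(4.161664) = -0.680557
r₄ = 4.161664 − (-0.680557)·(0.288575)/(2.318628) = 4.246365;  |Δ| = 0.084702
p(4.246365) = 0.031617
r₅ = 4.246365 − 0.031617·(0.084702)/(0.712174) = 4.242605;  |Δ| = 0.003760
|r₅ − r₄| = 0.003760 < 10^{-2}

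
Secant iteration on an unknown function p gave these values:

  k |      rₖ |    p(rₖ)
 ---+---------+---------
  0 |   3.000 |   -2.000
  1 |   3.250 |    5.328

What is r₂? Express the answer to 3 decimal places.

3.068

r₂ = 3.250 − 5.328·(3.250 − 3.000) / (5.328 − (-2.000))
   = 3.250 − (1.33200)/(7.32800) = 3.06823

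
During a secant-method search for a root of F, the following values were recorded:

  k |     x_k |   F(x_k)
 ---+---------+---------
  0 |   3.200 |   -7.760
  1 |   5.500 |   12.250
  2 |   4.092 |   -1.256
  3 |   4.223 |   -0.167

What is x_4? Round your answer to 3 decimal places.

x_4 = 4.223 − (-0.167)·(4.223 − 4.092) / (-0.167 − (-1.256))
   = 4.223 − (-0.02188)/(1.08900) = 4.24309

4.243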